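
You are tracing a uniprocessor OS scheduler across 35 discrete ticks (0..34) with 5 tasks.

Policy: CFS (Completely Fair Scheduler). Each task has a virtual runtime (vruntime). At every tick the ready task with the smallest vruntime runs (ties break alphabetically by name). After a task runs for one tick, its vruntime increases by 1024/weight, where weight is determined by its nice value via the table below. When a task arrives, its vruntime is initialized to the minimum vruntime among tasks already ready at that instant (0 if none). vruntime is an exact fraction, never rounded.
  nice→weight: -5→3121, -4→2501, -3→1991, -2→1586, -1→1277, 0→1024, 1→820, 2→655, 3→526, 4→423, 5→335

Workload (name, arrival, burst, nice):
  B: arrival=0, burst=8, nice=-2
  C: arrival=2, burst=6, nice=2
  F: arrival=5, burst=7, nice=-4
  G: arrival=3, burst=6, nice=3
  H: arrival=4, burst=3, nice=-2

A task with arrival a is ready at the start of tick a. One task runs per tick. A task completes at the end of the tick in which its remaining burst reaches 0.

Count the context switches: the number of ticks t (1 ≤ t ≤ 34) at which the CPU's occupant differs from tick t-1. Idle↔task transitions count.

t=0: vr[B=0] → run B
t=1: vr[B=512/793] → run B
t=2: vr[B=1024/793 C=1024/793] → run B
t=3: vr[B=1536/793 C=1024/793 G=1024/793] → run C
t=4: vr[B=1536/793 C=1482752/519415 G=1024/793 H=1024/793] → run G
t=5: vr[B=1536/793 C=1482752/519415 F=1024/793 G=675328/208559 H=1024/793] → run F
t=6: vr[B=1536/793 C=1482752/519415 F=55296/32513 G=675328/208559 H=1024/793] → run H
t=7: vr[B=1536/793 C=1482752/519415 F=55296/32513 G=675328/208559 H=1536/793] → run F
t=8: vr[B=1536/793 C=1482752/519415 F=68608/32513 G=675328/208559 H=1536/793] → run B
t=9: vr[B=2048/793 C=1482752/519415 F=68608/32513 G=675328/208559 H=1536/793] → run H
t=10: vr[B=2048/793 C=1482752/519415 F=68608/32513 G=675328/208559 H=2048/793] → run F
t=11: vr[B=2048/793 C=1482752/519415 F=81920/32513 G=675328/208559 H=2048/793] → run F
t=12: vr[B=2048/793 C=1482752/519415 F=95232/32513 G=675328/208559 H=2048/793] → run B
t=13: vr[B=2560/793 C=1482752/519415 F=95232/32513 G=675328/208559 H=2048/793] → run H
t=14: vr[B=2560/793 C=1482752/519415 F=95232/32513 G=675328/208559] → run C
t=15: vr[B=2560/793 C=2294784/519415 F=95232/32513 G=675328/208559] → run F
t=16: vr[B=2560/793 C=2294784/519415 F=108544/32513 G=675328/208559] → run B
t=17: vr[B=3072/793 C=2294784/519415 F=108544/32513 G=675328/208559] → run G
t=18: vr[B=3072/793 C=2294784/519415 F=108544/32513 G=1081344/208559] → run F
t=19: vr[B=3072/793 C=2294784/519415 F=121856/32513 G=1081344/208559] → run F
t=20: vr[B=3072/793 C=2294784/519415 G=1081344/208559] → run B
t=21: vr[B=3584/793 C=2294784/519415 G=1081344/208559] → run C
t=22: vr[B=3584/793 C=3106816/519415 G=1081344/208559] → run B
t=23: vr[C=3106816/519415 G=1081344/208559] → run G
t=24: vr[C=3106816/519415 G=1487360/208559] → run C
t=25: vr[C=3918848/519415 G=1487360/208559] → run G
t=26: vr[C=3918848/519415 G=1893376/208559] → run C
t=27: vr[C=946176/103883 G=1893376/208559] → run G
t=28: vr[C=946176/103883 G=2299392/208559] → run C
t=29: vr[G=2299392/208559] → run G
t=30: (idle)
t=31: (idle)
t=32: (idle)
t=33: (idle)
t=34: (idle)

context switches = 26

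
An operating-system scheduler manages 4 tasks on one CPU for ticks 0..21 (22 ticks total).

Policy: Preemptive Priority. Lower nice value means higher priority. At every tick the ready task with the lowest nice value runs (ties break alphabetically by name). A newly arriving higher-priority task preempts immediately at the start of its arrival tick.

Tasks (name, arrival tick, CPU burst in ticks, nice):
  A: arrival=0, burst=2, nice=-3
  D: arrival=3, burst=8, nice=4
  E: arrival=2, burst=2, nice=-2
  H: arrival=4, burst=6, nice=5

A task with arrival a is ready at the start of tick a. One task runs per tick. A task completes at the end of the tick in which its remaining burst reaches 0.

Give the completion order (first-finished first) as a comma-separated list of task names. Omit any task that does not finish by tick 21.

completion order = A, E, D, H

t=0: ready={A} → run A
t=1: ready={A} → run A
t=2: ready={E} → run E
t=3: ready={D,E} → run E
t=4: ready={D,H} → run D
t=5: ready={D,H} → run D
t=6: ready={D,H} → run D
t=7: ready={D,H} → run D
t=8: ready={D,H} → run D
t=9: ready={D,H} → run D
t=10: ready={D,H} → run D
t=11: ready={D,H} → run D
t=12: ready={H} → run H
t=13: ready={H} → run H
t=14: ready={H} → run H
t=15: ready={H} → run H
t=16: ready={H} → run H
t=17: ready={H} → run H
t=18: (idle)
t=19: (idle)
t=20: (idle)
t=21: (idle)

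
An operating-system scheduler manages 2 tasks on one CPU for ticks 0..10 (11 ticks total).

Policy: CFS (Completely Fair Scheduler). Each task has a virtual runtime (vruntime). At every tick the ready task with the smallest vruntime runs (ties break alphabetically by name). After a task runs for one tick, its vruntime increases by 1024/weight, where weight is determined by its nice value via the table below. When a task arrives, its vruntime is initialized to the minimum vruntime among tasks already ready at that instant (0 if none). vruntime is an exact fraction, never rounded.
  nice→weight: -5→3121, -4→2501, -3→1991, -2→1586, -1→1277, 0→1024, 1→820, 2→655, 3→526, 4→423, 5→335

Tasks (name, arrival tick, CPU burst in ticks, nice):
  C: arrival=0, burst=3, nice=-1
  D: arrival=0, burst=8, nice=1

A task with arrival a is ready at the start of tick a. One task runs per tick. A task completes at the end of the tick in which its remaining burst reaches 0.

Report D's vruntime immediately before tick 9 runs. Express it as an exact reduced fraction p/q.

t=0: vr[C=0 D=0] → run C
t=1: vr[C=1024/1277 D=0] → run D
t=2: vr[C=1024/1277 D=256/205] → run C
t=3: vr[C=2048/1277 D=256/205] → run D
t=4: vr[C=2048/1277 D=512/205] → run C
t=5: vr[D=512/205] → run D
t=6: vr[D=768/205] → run D
t=7: vr[D=1024/205] → run D
t=8: vr[D=256/41] → run D
t=9: vr[D=1536/205] → run D
t=10: vr[D=1792/205] → run D

vruntime(D, start of tick 9) = 1536/205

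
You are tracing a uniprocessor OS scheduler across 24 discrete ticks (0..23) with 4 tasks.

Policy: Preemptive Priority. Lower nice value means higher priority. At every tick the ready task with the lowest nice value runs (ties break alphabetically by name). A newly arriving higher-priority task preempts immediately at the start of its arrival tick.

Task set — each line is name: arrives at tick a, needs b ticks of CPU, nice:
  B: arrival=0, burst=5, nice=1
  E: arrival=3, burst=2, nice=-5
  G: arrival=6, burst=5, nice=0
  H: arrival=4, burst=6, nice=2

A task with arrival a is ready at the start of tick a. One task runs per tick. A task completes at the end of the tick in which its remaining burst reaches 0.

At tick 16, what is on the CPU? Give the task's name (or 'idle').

t=0: ready={B} → run B
t=1: ready={B} → run B
t=2: ready={B} → run B
t=3: ready={B,E} → run E
t=4: ready={B,E,H} → run E
t=5: ready={B,H} → run B
t=6: ready={B,G,H} → run G
t=7: ready={B,G,H} → run G
t=8: ready={B,G,H} → run G
t=9: ready={B,G,H} → run G
t=10: ready={B,G,H} → run G
t=11: ready={B,H} → run B
t=12: ready={H} → run H
t=13: ready={H} → run H
t=14: ready={H} → run H
t=15: ready={H} → run H
t=16: ready={H} → run H
t=17: ready={H} → run H
t=18: (idle)
t=19: (idle)
t=20: (idle)
t=21: (idle)
t=22: (idle)
t=23: (idle)

running at tick 16 = H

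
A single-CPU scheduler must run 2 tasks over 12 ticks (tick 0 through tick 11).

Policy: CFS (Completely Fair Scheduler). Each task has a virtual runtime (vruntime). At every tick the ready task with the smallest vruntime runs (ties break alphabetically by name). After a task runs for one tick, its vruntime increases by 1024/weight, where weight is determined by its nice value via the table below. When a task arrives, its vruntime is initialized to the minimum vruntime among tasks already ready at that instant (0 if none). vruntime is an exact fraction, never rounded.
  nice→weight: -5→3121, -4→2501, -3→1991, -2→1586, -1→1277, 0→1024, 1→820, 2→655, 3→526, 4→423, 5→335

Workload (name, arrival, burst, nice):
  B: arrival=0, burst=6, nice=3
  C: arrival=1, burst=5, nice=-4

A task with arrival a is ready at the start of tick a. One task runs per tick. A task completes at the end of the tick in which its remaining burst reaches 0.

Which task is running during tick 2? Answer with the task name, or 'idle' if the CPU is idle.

t=0: vr[B=0] → run B
t=1: vr[B=512/263 C=512/263] → run B
t=2: vr[B=1024/263 C=512/263] → run C
t=3: vr[B=1024/263 C=1549824/657763] → run C
t=4: vr[B=1024/263 C=1819136/657763] → run C
t=5: vr[B=1024/263 C=2088448/657763] → run C
t=6: vr[B=1024/263 C=2357760/657763] → run C
t=7: vr[B=1024/263] → run B
t=8: vr[B=1536/263] → run B
t=9: vr[B=2048/263] → run B
t=10: vr[B=2560/263] → run B
t=11: (idle)

running at tick 2 = C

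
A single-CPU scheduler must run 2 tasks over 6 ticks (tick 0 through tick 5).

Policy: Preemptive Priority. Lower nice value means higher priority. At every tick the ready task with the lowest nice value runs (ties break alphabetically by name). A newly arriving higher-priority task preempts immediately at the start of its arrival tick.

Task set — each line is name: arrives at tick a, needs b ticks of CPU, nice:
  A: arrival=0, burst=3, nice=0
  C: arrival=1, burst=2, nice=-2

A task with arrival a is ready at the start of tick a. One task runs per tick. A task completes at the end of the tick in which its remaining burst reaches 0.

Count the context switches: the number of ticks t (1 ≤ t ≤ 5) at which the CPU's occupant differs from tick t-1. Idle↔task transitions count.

t=0: ready={A} → run A
t=1: ready={A,C} → run C
t=2: ready={A,C} → run C
t=3: ready={A} → run A
t=4: ready={A} → run A
t=5: (idle)

context switches = 3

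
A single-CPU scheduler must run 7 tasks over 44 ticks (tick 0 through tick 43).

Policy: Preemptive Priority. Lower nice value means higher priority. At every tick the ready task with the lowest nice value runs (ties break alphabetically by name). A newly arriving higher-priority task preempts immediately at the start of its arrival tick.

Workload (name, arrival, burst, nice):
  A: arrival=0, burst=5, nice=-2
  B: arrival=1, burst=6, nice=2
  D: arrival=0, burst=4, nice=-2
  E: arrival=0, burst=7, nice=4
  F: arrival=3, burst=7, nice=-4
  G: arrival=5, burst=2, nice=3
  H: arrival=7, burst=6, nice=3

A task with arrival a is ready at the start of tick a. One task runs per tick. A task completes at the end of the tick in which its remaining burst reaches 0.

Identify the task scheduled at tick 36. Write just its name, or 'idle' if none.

running at tick 36 = E

t=0: ready={A,D,E} → run A
t=1: ready={A,B,D,E} → run A
t=2: ready={A,B,D,E} → run A
t=3: ready={A,B,D,E,F} → run F
t=4: ready={A,B,D,E,F} → run F
t=5: ready={A,B,D,E,F,G} → run F
t=6: ready={A,B,D,E,F,G} → run F
t=7: ready={A,B,D,E,F,G,H} → run F
t=8: ready={A,B,D,E,F,G,H} → run F
t=9: ready={A,B,D,E,F,G,H} → run F
t=10: ready={A,B,D,E,G,H} → run A
t=11: ready={A,B,D,E,G,H} → run A
t=12: ready={B,D,E,G,H} → run D
t=13: ready={B,D,E,G,H} → run D
t=14: ready={B,D,E,G,H} → run D
t=15: ready={B,D,E,G,H} → run D
t=16: ready={B,E,G,H} → run B
t=17: ready={B,E,G,H} → run B
t=18: ready={B,E,G,H} → run B
t=19: ready={B,E,G,H} → run B
t=20: ready={B,E,G,H} → run B
t=21: ready={B,E,G,H} → run B
t=22: ready={E,G,H} → run G
t=23: ready={E,G,H} → run G
t=24: ready={E,H} → run H
t=25: ready={E,H} → run H
t=26: ready={E,H} → run H
t=27: ready={E,H} → run H
t=28: ready={E,H} → run H
t=29: ready={E,H} → run H
t=30: ready={E} → run E
t=31: ready={E} → run E
t=32: ready={E} → run E
t=33: ready={E} → run E
t=34: ready={E} → run E
t=35: ready={E} → run E
t=36: ready={E} → run E
t=37: (idle)
t=38: (idle)
t=39: (idle)
t=40: (idle)
t=41: (idle)
t=42: (idle)
t=43: (idle)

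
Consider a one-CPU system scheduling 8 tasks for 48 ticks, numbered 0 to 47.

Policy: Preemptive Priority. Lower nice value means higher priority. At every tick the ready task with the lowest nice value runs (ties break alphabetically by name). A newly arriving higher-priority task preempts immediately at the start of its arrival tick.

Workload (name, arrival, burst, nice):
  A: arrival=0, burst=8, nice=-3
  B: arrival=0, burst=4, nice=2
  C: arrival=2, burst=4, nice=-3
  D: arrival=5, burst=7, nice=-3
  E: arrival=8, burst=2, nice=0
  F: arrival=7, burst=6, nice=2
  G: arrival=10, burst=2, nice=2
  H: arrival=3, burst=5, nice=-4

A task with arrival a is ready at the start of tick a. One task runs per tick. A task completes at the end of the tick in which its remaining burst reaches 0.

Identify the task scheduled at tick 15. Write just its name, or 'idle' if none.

t=0: ready={A,B} → run A
t=1: ready={A,B} → run A
t=2: ready={A,B,C} → run A
t=3: ready={A,B,C,H} → run H
t=4: ready={A,B,C,H} → run H
t=5: ready={A,B,C,D,H} → run H
t=6: ready={A,B,C,D,H} → run H
t=7: ready={A,B,C,D,F,H} → run H
t=8: ready={A,B,C,D,E,F} → run A
t=9: ready={A,B,C,D,E,F} → run A
t=10: ready={A,B,C,D,E,F,G} → run A
t=11: ready={A,B,C,D,E,F,G} → run A
t=12: ready={A,B,C,D,E,F,G} → run A
t=13: ready={B,C,D,E,F,G} → run C
t=14: ready={B,C,D,E,F,G} → run C
t=15: ready={B,C,D,E,F,G} → run C
t=16: ready={B,C,D,E,F,G} → run C
t=17: ready={B,D,E,F,G} → run D
t=18: ready={B,D,E,F,G} → run D
t=19: ready={B,D,E,F,G} → run D
t=20: ready={B,D,E,F,G} → run D
t=21: ready={B,D,E,F,G} → run D
t=22: ready={B,D,E,F,G} → run D
t=23: ready={B,D,E,F,G} → run D
t=24: ready={B,E,F,G} → run E
t=25: ready={B,E,F,G} → run E
t=26: ready={B,F,G} → run B
t=27: ready={B,F,G} → run B
t=28: ready={B,F,G} → run B
t=29: ready={B,F,G} → run B
t=30: ready={F,G} → run F
t=31: ready={F,G} → run F
t=32: ready={F,G} → run F
t=33: ready={F,G} → run F
t=34: ready={F,G} → run F
t=35: ready={F,G} → run F
t=36: ready={G} → run G
t=37: ready={G} → run G
t=38: (idle)
t=39: (idle)
t=40: (idle)
t=41: (idle)
t=42: (idle)
t=43: (idle)
t=44: (idle)
t=45: (idle)
t=46: (idle)
t=47: (idle)

running at tick 15 = C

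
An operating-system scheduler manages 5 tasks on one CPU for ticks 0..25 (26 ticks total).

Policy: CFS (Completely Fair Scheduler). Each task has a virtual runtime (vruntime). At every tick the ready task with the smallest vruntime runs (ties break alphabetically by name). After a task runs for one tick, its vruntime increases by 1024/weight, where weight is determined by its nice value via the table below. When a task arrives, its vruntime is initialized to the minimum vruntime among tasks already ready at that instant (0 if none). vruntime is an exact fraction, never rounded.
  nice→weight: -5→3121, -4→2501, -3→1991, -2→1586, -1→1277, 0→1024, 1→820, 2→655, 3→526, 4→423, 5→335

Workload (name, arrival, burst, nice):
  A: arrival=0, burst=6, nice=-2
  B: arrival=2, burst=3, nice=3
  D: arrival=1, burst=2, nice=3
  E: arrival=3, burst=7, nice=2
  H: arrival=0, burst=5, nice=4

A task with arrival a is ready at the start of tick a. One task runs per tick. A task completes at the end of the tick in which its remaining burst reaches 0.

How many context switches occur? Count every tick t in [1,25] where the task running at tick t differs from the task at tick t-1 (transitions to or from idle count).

context switches = 21

t=0: vr[A=0 H=0] → run A
t=1: vr[A=512/793 D=0 H=0] → run D
t=2: vr[A=512/793 B=0 D=512/263 H=0] → run B
t=3: vr[A=512/793 B=512/263 D=512/263 E=0 H=0] → run E
t=4: vr[A=512/793 B=512/263 D=512/263 E=1024/655 H=0] → run H
t=5: vr[A=512/793 B=512/263 D=512/263 E=1024/655 H=1024/423] → run A
t=6: vr[A=1024/793 B=512/263 D=512/263 E=1024/655 H=1024/423] → run A
t=7: vr[A=1536/793 B=512/263 D=512/263 E=1024/655 H=1024/423] → run E
t=8: vr[A=1536/793 B=512/263 D=512/263 E=2048/655 H=1024/423] → run A
t=9: vr[A=2048/793 B=512/263 D=512/263 E=2048/655 H=1024/423] → run B
t=10: vr[A=2048/793 B=1024/263 D=512/263 E=2048/655 H=1024/423] → run D
t=11: vr[A=2048/793 B=1024/263 E=2048/655 H=1024/423] → run H
t=12: vr[A=2048/793 B=1024/263 E=2048/655 H=2048/423] → run A
t=13: vr[A=2560/793 B=1024/263 E=2048/655 H=2048/423] → run E
t=14: vr[A=2560/793 B=1024/263 E=3072/655 H=2048/423] → run A
t=15: vr[B=1024/263 E=3072/655 H=2048/423] → run B
t=16: vr[E=3072/655 H=2048/423] → run E
t=17: vr[E=4096/655 H=2048/423] → run H
t=18: vr[E=4096/655 H=1024/141] → run E
t=19: vr[E=1024/131 H=1024/141] → run H
t=20: vr[E=1024/131 H=4096/423] → run E
t=21: vr[E=6144/655 H=4096/423] → run E
t=22: vr[H=4096/423] → run H
t=23: (idle)
t=24: (idle)
t=25: (idle)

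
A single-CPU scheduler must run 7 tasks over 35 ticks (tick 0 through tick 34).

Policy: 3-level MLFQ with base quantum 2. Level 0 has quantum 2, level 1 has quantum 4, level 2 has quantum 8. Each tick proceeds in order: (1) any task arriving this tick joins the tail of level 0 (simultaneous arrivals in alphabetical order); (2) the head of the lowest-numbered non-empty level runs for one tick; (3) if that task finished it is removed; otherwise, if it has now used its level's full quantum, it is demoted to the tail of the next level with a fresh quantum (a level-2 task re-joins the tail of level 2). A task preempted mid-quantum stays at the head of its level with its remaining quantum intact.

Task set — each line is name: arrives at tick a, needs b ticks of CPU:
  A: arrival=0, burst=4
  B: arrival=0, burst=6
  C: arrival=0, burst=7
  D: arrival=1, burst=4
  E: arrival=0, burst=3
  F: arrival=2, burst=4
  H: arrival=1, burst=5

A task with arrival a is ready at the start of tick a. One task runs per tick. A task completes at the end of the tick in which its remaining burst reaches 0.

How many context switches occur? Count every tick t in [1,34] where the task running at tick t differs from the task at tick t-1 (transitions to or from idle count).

t=0: L0/L1/L2 = ABCE/-/- → run A
t=1: L0/L1/L2 = ABCEDH/-/- → run A
t=2: L0/L1/L2 = BCEDHF/A/- → run B
t=3: L0/L1/L2 = BCEDHF/A/- → run B
t=4: L0/L1/L2 = CEDHF/AB/- → run C
t=5: L0/L1/L2 = CEDHF/AB/- → run C
t=6: L0/L1/L2 = EDHF/ABC/- → run E
t=7: L0/L1/L2 = EDHF/ABC/- → run E
t=8: L0/L1/L2 = DHF/ABCE/- → run D
t=9: L0/L1/L2 = DHF/ABCE/- → run D
t=10: L0/L1/L2 = HF/ABCED/- → run H
t=11: L0/L1/L2 = HF/ABCED/- → run H
t=12: L0/L1/L2 = F/ABCEDH/- → run F
t=13: L0/L1/L2 = F/ABCEDH/- → run F
t=14: L0/L1/L2 = -/ABCEDHF/- → run A
t=15: L0/L1/L2 = -/ABCEDHF/- → run A
t=16: L0/L1/L2 = -/BCEDHF/- → run B
t=17: L0/L1/L2 = -/BCEDHF/- → run B
t=18: L0/L1/L2 = -/BCEDHF/- → run B
t=19: L0/L1/L2 = -/BCEDHF/- → run B
t=20: L0/L1/L2 = -/CEDHF/- → run C
t=21: L0/L1/L2 = -/CEDHF/- → run C
t=22: L0/L1/L2 = -/CEDHF/- → run C
t=23: L0/L1/L2 = -/CEDHF/- → run C
t=24: L0/L1/L2 = -/EDHF/C → run E
t=25: L0/L1/L2 = -/DHF/C → run D
t=26: L0/L1/L2 = -/DHF/C → run D
t=27: L0/L1/L2 = -/HF/C → run H
t=28: L0/L1/L2 = -/HF/C → run H
t=29: L0/L1/L2 = -/HF/C → run H
t=30: L0/L1/L2 = -/F/C → run F
t=31: L0/L1/L2 = -/F/C → run F
t=32: L0/L1/L2 = -/-/C → run C
t=33: (idle)
t=34: (idle)

context switches = 15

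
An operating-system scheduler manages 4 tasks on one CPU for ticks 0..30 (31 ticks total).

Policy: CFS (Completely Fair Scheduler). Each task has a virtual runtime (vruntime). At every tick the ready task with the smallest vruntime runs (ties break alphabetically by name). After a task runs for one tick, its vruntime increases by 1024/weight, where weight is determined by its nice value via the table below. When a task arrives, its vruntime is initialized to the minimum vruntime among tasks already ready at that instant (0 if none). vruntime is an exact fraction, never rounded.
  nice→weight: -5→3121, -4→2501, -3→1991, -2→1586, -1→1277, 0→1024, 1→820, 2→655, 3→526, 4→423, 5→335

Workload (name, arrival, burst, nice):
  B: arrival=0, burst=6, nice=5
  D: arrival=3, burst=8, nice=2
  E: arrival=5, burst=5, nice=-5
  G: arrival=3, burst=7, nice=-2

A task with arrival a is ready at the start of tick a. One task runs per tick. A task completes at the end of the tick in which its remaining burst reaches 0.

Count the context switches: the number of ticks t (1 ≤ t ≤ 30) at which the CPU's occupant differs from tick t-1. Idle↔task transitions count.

context switches = 17

t=0: vr[B=0] → run B
t=1: vr[B=1024/335] → run B
t=2: vr[B=2048/335] → run B
t=3: vr[B=3072/335 D=3072/335 G=3072/335] → run B
t=4: vr[B=4096/335 D=3072/335 G=3072/335] → run D
t=5: vr[B=4096/335 D=94208/8777 E=3072/335 G=3072/335] → run E
t=6: vr[B=4096/335 D=94208/8777 E=9930752/1045535 G=3072/335] → run G
t=7: vr[B=4096/335 D=94208/8777 E=9930752/1045535 G=2607616/265655] → run E
t=8: vr[B=4096/335 D=94208/8777 E=10273792/1045535 G=2607616/265655] → run G
t=9: vr[B=4096/335 D=94208/8777 E=10273792/1045535 G=2779136/265655] → run E
t=10: vr[B=4096/335 D=94208/8777 E=10616832/1045535 G=2779136/265655] → run E
t=11: vr[B=4096/335 D=94208/8777 E=10959872/1045535 G=2779136/265655] → run G
t=12: vr[B=4096/335 D=94208/8777 E=10959872/1045535 G=2950656/265655] → run E
t=13: vr[B=4096/335 D=94208/8777 G=2950656/265655] → run D
t=14: vr[B=4096/335 D=539648/43885 G=2950656/265655] → run G
t=15: vr[B=4096/335 D=539648/43885 G=3122176/265655] → run G
t=16: vr[B=4096/335 D=539648/43885 G=3293696/265655] → run B
t=17: vr[B=1024/67 D=539648/43885 G=3293696/265655] → run D
t=18: vr[B=1024/67 D=608256/43885 G=3293696/265655] → run G
t=19: vr[B=1024/67 D=608256/43885 G=3465216/265655] → run G
t=20: vr[B=1024/67 D=608256/43885] → run D
t=21: vr[B=1024/67 D=676864/43885] → run B
t=22: vr[D=676864/43885] → run D
t=23: vr[D=745472/43885] → run D
t=24: vr[D=162816/8777] → run D
t=25: vr[D=882688/43885] → run D
t=26: (idle)
t=27: (idle)
t=28: (idle)
t=29: (idle)
t=30: (idle)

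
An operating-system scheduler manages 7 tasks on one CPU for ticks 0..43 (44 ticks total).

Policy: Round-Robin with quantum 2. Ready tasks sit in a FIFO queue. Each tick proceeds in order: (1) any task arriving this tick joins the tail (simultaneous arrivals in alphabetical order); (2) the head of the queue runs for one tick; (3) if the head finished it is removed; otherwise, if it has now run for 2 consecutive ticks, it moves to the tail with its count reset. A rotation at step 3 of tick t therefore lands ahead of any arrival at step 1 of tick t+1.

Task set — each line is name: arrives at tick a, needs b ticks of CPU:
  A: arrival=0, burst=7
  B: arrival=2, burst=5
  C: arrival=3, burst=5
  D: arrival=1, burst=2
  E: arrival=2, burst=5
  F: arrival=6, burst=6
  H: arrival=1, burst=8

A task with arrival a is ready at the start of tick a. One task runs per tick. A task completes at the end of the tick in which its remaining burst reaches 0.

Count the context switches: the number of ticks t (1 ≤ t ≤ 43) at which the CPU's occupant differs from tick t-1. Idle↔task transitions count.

t=0: queue=[A] q_used=0 → run A
t=1: queue=[A,D,H] q_used=1 → run A
t=2: queue=[D,H,A,B,E] q_used=0 → run D
t=3: queue=[D,H,A,B,E,C] q_used=1 → run D
t=4: queue=[H,A,B,E,C] q_used=0 → run H
t=5: queue=[H,A,B,E,C] q_used=1 → run H
t=6: queue=[A,B,E,C,H,F] q_used=0 → run A
t=7: queue=[A,B,E,C,H,F] q_used=1 → run A
t=8: queue=[B,E,C,H,F,A] q_used=0 → run B
t=9: queue=[B,E,C,H,F,A] q_used=1 → run B
t=10: queue=[E,C,H,F,A,B] q_used=0 → run E
t=11: queue=[E,C,H,F,A,B] q_used=1 → run E
t=12: queue=[C,H,F,A,B,E] q_used=0 → run C
t=13: queue=[C,H,F,A,B,E] q_used=1 → run C
t=14: queue=[H,F,A,B,E,C] q_used=0 → run H
t=15: queue=[H,F,A,B,E,C] q_used=1 → run H
t=16: queue=[F,A,B,E,C,H] q_used=0 → run F
t=17: queue=[F,A,B,E,C,H] q_used=1 → run F
t=18: queue=[A,B,E,C,H,F] q_used=0 → run A
t=19: queue=[A,B,E,C,H,F] q_used=1 → run A
t=20: queue=[B,E,C,H,F,A] q_used=0 → run B
t=21: queue=[B,E,C,H,F,A] q_used=1 → run B
t=22: queue=[E,C,H,F,A,B] q_used=0 → run E
t=23: queue=[E,C,H,F,A,B] q_used=1 → run E
t=24: queue=[C,H,F,A,B,E] q_used=0 → run C
t=25: queue=[C,H,F,A,B,E] q_used=1 → run C
t=26: queue=[H,F,A,B,E,C] q_used=0 → run H
t=27: queue=[H,F,A,B,E,C] q_used=1 → run H
t=28: queue=[F,A,B,E,C,H] q_used=0 → run F
t=29: queue=[F,A,B,E,C,H] q_used=1 → run F
t=30: queue=[A,B,E,C,H,F] q_used=0 → run A
t=31: queue=[B,E,C,H,F] q_used=0 → run B
t=32: queue=[E,C,H,F] q_used=0 → run E
t=33: queue=[C,H,F] q_used=0 → run C
t=34: queue=[H,F] q_used=0 → run H
t=35: queue=[H,F] q_used=1 → run H
t=36: queue=[F] q_used=0 → run F
t=37: queue=[F] q_used=1 → run F
t=38: (idle)
t=39: (idle)
t=40: (idle)
t=41: (idle)
t=42: (idle)
t=43: (idle)

context switches = 21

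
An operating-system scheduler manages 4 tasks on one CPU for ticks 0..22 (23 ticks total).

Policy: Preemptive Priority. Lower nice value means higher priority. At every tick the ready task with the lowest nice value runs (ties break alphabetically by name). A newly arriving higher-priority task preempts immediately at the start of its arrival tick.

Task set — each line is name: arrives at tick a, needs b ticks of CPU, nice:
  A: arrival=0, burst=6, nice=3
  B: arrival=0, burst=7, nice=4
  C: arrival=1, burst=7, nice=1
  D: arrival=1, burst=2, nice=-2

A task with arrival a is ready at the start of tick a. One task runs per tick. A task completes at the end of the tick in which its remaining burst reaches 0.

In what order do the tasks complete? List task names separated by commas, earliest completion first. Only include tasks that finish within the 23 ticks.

completion order = D, C, A, B

t=0: ready={A,B} → run A
t=1: ready={A,B,C,D} → run D
t=2: ready={A,B,C,D} → run D
t=3: ready={A,B,C} → run C
t=4: ready={A,B,C} → run C
t=5: ready={A,B,C} → run C
t=6: ready={A,B,C} → run C
t=7: ready={A,B,C} → run C
t=8: ready={A,B,C} → run C
t=9: ready={A,B,C} → run C
t=10: ready={A,B} → run A
t=11: ready={A,B} → run A
t=12: ready={A,B} → run A
t=13: ready={A,B} → run A
t=14: ready={A,B} → run A
t=15: ready={B} → run B
t=16: ready={B} → run B
t=17: ready={B} → run B
t=18: ready={B} → run B
t=19: ready={B} → run B
t=20: ready={B} → run B
t=21: ready={B} → run B
t=22: (idle)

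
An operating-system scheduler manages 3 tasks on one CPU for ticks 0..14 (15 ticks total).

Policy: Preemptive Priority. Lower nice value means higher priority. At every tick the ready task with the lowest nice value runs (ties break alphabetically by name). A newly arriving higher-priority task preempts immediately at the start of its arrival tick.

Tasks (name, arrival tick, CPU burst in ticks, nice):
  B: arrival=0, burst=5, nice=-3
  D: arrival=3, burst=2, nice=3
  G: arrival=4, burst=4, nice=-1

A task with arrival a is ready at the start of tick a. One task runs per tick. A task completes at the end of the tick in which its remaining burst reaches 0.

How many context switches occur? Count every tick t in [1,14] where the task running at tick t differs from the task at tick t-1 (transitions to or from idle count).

t=0: ready={B} → run B
t=1: ready={B} → run B
t=2: ready={B} → run B
t=3: ready={B,D} → run B
t=4: ready={B,D,G} → run B
t=5: ready={D,G} → run G
t=6: ready={D,G} → run G
t=7: ready={D,G} → run G
t=8: ready={D,G} → run G
t=9: ready={D} → run D
t=10: ready={D} → run D
t=11: (idle)
t=12: (idle)
t=13: (idle)
t=14: (idle)

context switches = 3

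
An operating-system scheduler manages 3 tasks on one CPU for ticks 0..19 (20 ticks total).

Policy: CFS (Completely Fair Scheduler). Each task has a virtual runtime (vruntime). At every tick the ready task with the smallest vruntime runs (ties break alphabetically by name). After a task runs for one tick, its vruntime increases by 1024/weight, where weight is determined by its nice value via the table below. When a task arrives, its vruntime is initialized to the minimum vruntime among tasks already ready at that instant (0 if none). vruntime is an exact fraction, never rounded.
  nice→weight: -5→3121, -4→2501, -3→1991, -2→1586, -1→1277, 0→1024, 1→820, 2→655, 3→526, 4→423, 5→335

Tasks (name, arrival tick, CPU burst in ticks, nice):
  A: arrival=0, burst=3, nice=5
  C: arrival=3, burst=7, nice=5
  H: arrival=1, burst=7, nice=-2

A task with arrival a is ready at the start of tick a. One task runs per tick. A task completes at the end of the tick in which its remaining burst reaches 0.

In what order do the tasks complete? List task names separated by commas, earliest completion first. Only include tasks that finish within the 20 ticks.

completion order = A, H, C

t=0: vr[A=0] → run A
t=1: vr[A=1024/335 H=1024/335] → run A
t=2: vr[A=2048/335 H=1024/335] → run H
t=3: vr[A=2048/335 C=983552/265655 H=983552/265655] → run C
t=4: vr[A=2048/335 C=1795584/265655 H=983552/265655] → run H
t=5: vr[A=2048/335 C=1795584/265655 H=1155072/265655] → run H
t=6: vr[A=2048/335 C=1795584/265655 H=1326592/265655] → run H
t=7: vr[A=2048/335 C=1795584/265655 H=1498112/265655] → run H
t=8: vr[A=2048/335 C=1795584/265655 H=1669632/265655] → run A
t=9: vr[C=1795584/265655 H=1669632/265655] → run H
t=10: vr[C=1795584/265655 H=1841152/265655] → run C
t=11: vr[C=2607616/265655 H=1841152/265655] → run H
t=12: vr[C=2607616/265655] → run C
t=13: vr[C=3419648/265655] → run C
t=14: vr[C=846336/53131] → run C
t=15: vr[C=5043712/265655] → run C
t=16: vr[C=5855744/265655] → run C
t=17: (idle)
t=18: (idle)
t=19: (idle)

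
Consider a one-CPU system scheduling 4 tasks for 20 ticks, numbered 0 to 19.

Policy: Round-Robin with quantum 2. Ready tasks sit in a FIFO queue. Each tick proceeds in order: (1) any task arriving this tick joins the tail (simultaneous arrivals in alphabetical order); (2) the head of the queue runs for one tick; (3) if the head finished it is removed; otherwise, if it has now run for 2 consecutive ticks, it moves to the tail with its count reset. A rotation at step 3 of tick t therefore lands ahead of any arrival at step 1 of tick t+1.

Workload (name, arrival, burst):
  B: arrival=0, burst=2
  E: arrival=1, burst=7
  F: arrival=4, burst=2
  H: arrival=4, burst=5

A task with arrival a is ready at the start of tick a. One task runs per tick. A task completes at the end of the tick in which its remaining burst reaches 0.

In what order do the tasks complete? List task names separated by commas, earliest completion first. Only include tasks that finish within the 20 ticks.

completion order = B, F, E, H

t=0: queue=[B] q_used=0 → run B
t=1: queue=[B,E] q_used=1 → run B
t=2: queue=[E] q_used=0 → run E
t=3: queue=[E] q_used=1 → run E
t=4: queue=[E,F,H] q_used=0 → run E
t=5: queue=[E,F,H] q_used=1 → run E
t=6: queue=[F,H,E] q_used=0 → run F
t=7: queue=[F,H,E] q_used=1 → run F
t=8: queue=[H,E] q_used=0 → run H
t=9: queue=[H,E] q_used=1 → run H
t=10: queue=[E,H] q_used=0 → run E
t=11: queue=[E,H] q_used=1 → run E
t=12: queue=[H,E] q_used=0 → run H
t=13: queue=[H,E] q_used=1 → run H
t=14: queue=[E,H] q_used=0 → run E
t=15: queue=[H] q_used=0 → run H
t=16: (idle)
t=17: (idle)
t=18: (idle)
t=19: (idle)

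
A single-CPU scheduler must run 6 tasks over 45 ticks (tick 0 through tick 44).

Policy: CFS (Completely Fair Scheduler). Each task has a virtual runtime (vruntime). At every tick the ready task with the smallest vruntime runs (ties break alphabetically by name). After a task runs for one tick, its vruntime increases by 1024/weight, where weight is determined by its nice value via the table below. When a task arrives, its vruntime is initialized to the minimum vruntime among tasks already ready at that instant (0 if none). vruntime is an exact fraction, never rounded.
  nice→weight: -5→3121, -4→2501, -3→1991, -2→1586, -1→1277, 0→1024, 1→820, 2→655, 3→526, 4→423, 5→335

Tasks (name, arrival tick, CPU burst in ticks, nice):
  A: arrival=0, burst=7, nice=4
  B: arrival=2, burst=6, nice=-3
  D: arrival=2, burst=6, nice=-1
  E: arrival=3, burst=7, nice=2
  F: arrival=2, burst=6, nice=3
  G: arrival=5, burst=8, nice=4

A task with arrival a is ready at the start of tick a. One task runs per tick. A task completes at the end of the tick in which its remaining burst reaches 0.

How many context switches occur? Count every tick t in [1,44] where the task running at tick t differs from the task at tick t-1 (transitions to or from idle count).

context switches = 34

t=0: vr[A=0] → run A
t=1: vr[A=1024/423] → run A
t=2: vr[A=2048/423 B=2048/423 D=2048/423 F=2048/423] → run A
t=3: vr[A=1024/141 B=2048/423 D=2048/423 E=2048/423 F=2048/423] → run B
t=4: vr[A=1024/141 B=4510720/842193 D=2048/423 E=2048/423 F=2048/423] → run D
t=5: vr[A=1024/141 B=4510720/842193 D=3048448/540171 E=2048/423 F=2048/423 G=2048/423] → run E
t=6: vr[A=1024/141 B=4510720/842193 D=3048448/540171 E=1774592/277065 F=2048/423 G=2048/423] → run F
t=7: vr[A=1024/141 B=4510720/842193 D=3048448/540171 E=1774592/277065 F=755200/111249 G=2048/423] → run G
t=8: vr[A=1024/141 B=4510720/842193 D=3048448/540171 E=1774592/277065 F=755200/111249 G=1024/141] → run B
t=9: vr[A=1024/141 B=4943872/842193 D=3048448/540171 E=1774592/277065 F=755200/111249 G=1024/141] → run D
t=10: vr[A=1024/141 B=4943872/842193 D=3481600/540171 E=1774592/277065 F=755200/111249 G=1024/141] → run B
t=11: vr[A=1024/141 B=5377024/842193 D=3481600/540171 E=1774592/277065 F=755200/111249 G=1024/141] → run B
t=12: vr[A=1024/141 B=5810176/842193 D=3481600/540171 E=1774592/277065 F=755200/111249 G=1024/141] → run E
t=13: vr[A=1024/141 B=5810176/842193 D=3481600/540171 E=2207744/277065 F=755200/111249 G=1024/141] → run D
t=14: vr[A=1024/141 B=5810176/842193 D=3914752/540171 E=2207744/277065 F=755200/111249 G=1024/141] → run F
t=15: vr[A=1024/141 B=5810176/842193 D=3914752/540171 E=2207744/277065 F=971776/111249 G=1024/141] → run B
t=16: vr[A=1024/141 B=6243328/842193 D=3914752/540171 E=2207744/277065 F=971776/111249 G=1024/141] → run D
t=17: vr[A=1024/141 B=6243328/842193 D=4347904/540171 E=2207744/277065 F=971776/111249 G=1024/141] → run A
t=18: vr[A=4096/423 B=6243328/842193 D=4347904/540171 E=2207744/277065 F=971776/111249 G=1024/141] → run G
t=19: vr[A=4096/423 B=6243328/842193 D=4347904/540171 E=2207744/277065 F=971776/111249 G=4096/423] → run B
t=20: vr[A=4096/423 D=4347904/540171 E=2207744/277065 F=971776/111249 G=4096/423] → run E
t=21: vr[A=4096/423 D=4347904/540171 E=2640896/277065 F=971776/111249 G=4096/423] → run D
t=22: vr[A=4096/423 D=4781056/540171 E=2640896/277065 F=971776/111249 G=4096/423] → run F
t=23: vr[A=4096/423 D=4781056/540171 E=2640896/277065 F=1188352/111249 G=4096/423] → run D
t=24: vr[A=4096/423 E=2640896/277065 F=1188352/111249 G=4096/423] → run E
t=25: vr[A=4096/423 E=3074048/277065 F=1188352/111249 G=4096/423] → run A
t=26: vr[A=5120/423 E=3074048/277065 F=1188352/111249 G=4096/423] → run G
t=27: vr[A=5120/423 E=3074048/277065 F=1188352/111249 G=5120/423] → run F
t=28: vr[A=5120/423 E=3074048/277065 F=1404928/111249 G=5120/423] → run E
t=29: vr[A=5120/423 E=701440/55413 F=1404928/111249 G=5120/423] → run A
t=30: vr[A=2048/141 E=701440/55413 F=1404928/111249 G=5120/423] → run G
t=31: vr[A=2048/141 E=701440/55413 F=1404928/111249 G=2048/141] → run F
t=32: vr[A=2048/141 E=701440/55413 F=1621504/111249 G=2048/141] → run E
t=33: vr[A=2048/141 E=3940352/277065 F=1621504/111249 G=2048/141] → run E
t=34: vr[A=2048/141 F=1621504/111249 G=2048/141] → run A
t=35: vr[F=1621504/111249 G=2048/141] → run G
t=36: vr[F=1621504/111249 G=7168/423] → run F
t=37: vr[G=7168/423] → run G
t=38: vr[G=8192/423] → run G
t=39: vr[G=1024/47] → run G
t=40: (idle)
t=41: (idle)
t=42: (idle)
t=43: (idle)
t=44: (idle)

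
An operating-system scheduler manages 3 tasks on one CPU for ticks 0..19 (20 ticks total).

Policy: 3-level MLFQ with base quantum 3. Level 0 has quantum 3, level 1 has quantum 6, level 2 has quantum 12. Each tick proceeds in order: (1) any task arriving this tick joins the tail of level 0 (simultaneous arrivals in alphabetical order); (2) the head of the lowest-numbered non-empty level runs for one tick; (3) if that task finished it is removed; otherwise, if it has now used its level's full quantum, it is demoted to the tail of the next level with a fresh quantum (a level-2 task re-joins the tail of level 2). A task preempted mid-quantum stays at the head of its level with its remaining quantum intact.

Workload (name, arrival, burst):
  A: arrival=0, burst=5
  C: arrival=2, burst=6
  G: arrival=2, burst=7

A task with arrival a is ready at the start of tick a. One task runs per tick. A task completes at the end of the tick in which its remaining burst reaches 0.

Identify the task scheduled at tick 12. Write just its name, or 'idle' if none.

running at tick 12 = C

t=0: L0/L1/L2 = A/-/- → run A
t=1: L0/L1/L2 = A/-/- → run A
t=2: L0/L1/L2 = ACG/-/- → run A
t=3: L0/L1/L2 = CG/A/- → run C
t=4: L0/L1/L2 = CG/A/- → run C
t=5: L0/L1/L2 = CG/A/- → run C
t=6: L0/L1/L2 = G/AC/- → run G
t=7: L0/L1/L2 = G/AC/- → run G
t=8: L0/L1/L2 = G/AC/- → run G
t=9: L0/L1/L2 = -/ACG/- → run A
t=10: L0/L1/L2 = -/ACG/- → run A
t=11: L0/L1/L2 = -/CG/- → run C
t=12: L0/L1/L2 = -/CG/- → run C
t=13: L0/L1/L2 = -/CG/- → run C
t=14: L0/L1/L2 = -/G/- → run G
t=15: L0/L1/L2 = -/G/- → run G
t=16: L0/L1/L2 = -/G/- → run G
t=17: L0/L1/L2 = -/G/- → run G
t=18: (idle)
t=19: (idle)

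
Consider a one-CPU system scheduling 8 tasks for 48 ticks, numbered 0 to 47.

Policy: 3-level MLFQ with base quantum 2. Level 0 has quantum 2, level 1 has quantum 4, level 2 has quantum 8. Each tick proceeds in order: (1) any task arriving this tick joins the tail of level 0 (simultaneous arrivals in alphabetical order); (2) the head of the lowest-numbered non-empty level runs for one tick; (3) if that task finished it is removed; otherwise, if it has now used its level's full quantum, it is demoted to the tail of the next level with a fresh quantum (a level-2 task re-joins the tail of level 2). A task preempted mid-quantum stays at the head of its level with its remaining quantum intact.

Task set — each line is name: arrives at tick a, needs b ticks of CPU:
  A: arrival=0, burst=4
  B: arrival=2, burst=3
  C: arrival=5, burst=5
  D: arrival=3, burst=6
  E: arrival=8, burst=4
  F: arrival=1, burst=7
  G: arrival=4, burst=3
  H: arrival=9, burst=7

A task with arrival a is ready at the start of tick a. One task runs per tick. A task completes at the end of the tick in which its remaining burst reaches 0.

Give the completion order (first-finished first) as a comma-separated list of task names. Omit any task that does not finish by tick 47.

t=0: L0/L1/L2 = A/-/- → run A
t=1: L0/L1/L2 = AF/-/- → run A
t=2: L0/L1/L2 = FB/A/- → run F
t=3: L0/L1/L2 = FBD/A/- → run F
t=4: L0/L1/L2 = BDG/AF/- → run B
t=5: L0/L1/L2 = BDGC/AF/- → run B
t=6: L0/L1/L2 = DGC/AFB/- → run D
t=7: L0/L1/L2 = DGC/AFB/- → run D
t=8: L0/L1/L2 = GCE/AFBD/- → run G
t=9: L0/L1/L2 = GCEH/AFBD/- → run G
t=10: L0/L1/L2 = CEH/AFBDG/- → run C
t=11: L0/L1/L2 = CEH/AFBDG/- → run C
t=12: L0/L1/L2 = EH/AFBDGC/- → run E
t=13: L0/L1/L2 = EH/AFBDGC/- → run E
t=14: L0/L1/L2 = H/AFBDGCE/- → run H
t=15: L0/L1/L2 = H/AFBDGCE/- → run H
t=16: L0/L1/L2 = -/AFBDGCEH/- → run A
t=17: L0/L1/L2 = -/AFBDGCEH/- → run A
t=18: L0/L1/L2 = -/FBDGCEH/- → run F
t=19: L0/L1/L2 = -/FBDGCEH/- → run F
t=20: L0/L1/L2 = -/FBDGCEH/- → run F
t=21: L0/L1/L2 = -/FBDGCEH/- → run F
t=22: L0/L1/L2 = -/BDGCEH/F → run B
t=23: L0/L1/L2 = -/DGCEH/F → run D
t=24: L0/L1/L2 = -/DGCEH/F → run D
t=25: L0/L1/L2 = -/DGCEH/F → run D
t=26: L0/L1/L2 = -/DGCEH/F → run D
t=27: L0/L1/L2 = -/GCEH/F → run G
t=28: L0/L1/L2 = -/CEH/F → run C
t=29: L0/L1/L2 = -/CEH/F → run C
t=30: L0/L1/L2 = -/CEH/F → run C
t=31: L0/L1/L2 = -/EH/F → run E
t=32: L0/L1/L2 = -/EH/F → run E
t=33: L0/L1/L2 = -/H/F → run H
t=34: L0/L1/L2 = -/H/F → run H
t=35: L0/L1/L2 = -/H/F → run H
t=36: L0/L1/L2 = -/H/F → run H
t=37: L0/L1/L2 = -/-/FH → run F
t=38: L0/L1/L2 = -/-/H → run H
t=39: (idle)
t=40: (idle)
t=41: (idle)
t=42: (idle)
t=43: (idle)
t=44: (idle)
t=45: (idle)
t=46: (idle)
t=47: (idle)

completion order = A, B, D, G, C, E, F, H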